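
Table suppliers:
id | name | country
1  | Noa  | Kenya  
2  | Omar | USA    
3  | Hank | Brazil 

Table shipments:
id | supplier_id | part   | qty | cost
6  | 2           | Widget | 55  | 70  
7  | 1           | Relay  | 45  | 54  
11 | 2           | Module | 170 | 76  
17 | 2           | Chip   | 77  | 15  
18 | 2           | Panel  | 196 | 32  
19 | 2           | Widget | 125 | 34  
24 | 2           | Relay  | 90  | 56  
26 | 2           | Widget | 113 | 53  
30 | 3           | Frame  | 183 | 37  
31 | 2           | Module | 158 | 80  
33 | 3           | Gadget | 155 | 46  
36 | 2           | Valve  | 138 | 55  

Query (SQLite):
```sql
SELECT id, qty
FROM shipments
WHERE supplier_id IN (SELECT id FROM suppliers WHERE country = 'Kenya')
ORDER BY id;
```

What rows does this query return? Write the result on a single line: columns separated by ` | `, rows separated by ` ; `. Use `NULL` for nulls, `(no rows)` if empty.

Inner query: suppliers.id where country = 'Kenya'.
Outer: keep shipments rows whose supplier_id is in that set.
Inner query → {1}

7 | 45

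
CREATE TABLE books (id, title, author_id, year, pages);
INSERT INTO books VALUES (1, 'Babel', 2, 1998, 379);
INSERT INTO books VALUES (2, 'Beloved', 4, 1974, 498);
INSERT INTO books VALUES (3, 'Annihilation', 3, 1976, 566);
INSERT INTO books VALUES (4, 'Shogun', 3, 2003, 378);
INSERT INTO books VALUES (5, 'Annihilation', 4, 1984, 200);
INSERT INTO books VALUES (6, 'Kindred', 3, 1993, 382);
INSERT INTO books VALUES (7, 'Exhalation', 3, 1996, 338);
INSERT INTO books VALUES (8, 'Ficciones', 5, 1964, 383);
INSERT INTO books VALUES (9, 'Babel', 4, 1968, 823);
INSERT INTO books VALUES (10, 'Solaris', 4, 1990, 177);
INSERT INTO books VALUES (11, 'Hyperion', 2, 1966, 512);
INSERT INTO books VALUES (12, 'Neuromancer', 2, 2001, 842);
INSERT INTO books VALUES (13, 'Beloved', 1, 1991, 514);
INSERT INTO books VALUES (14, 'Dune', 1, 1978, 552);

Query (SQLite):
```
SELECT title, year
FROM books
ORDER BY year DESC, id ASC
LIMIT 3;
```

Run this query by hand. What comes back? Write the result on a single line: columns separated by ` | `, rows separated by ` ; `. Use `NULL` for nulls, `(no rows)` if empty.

Shogun | 2003 ; Neuromancer | 2001 ; Babel | 1998

Sort by year desc, tiebreak id asc: (2003, id=4), (2001, id=12), (1998, id=1), (1996, id=7), (1993, id=6), (1991, id=13) …. Take first 3.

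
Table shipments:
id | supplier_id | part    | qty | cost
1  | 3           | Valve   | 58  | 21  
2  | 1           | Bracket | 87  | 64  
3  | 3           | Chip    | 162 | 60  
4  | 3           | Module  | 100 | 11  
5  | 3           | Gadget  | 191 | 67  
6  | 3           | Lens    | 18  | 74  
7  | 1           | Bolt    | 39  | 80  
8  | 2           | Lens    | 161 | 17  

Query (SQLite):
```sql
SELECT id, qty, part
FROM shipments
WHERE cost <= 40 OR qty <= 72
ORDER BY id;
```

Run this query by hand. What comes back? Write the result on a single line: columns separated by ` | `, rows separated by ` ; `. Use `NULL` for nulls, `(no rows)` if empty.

cost <= 40: ids {1, 4, 8}
qty <= 72: ids {1, 6, 7}
Combine with OR.

1 | 58 | Valve ; 4 | 100 | Module ; 6 | 18 | Lens ; 7 | 39 | Bolt ; 8 | 161 | Lens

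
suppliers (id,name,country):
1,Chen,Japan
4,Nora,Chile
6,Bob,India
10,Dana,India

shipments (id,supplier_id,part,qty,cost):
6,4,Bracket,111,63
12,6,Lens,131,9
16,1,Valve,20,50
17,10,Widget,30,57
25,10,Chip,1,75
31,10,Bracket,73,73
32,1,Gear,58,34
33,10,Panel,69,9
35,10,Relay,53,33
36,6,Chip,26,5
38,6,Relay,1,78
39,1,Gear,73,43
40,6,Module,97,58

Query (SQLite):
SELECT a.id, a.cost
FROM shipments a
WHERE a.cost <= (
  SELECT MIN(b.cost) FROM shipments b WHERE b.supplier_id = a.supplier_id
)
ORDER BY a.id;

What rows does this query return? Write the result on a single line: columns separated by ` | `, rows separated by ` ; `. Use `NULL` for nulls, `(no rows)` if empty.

For each shipments row a, compute MIN(cost) over rows sharing a.supplier_id.
Keep row a if a.cost <= that per-group MIN.
  supplier_id=1: MIN(cost) = 34
  supplier_id=4: MIN(cost) = 63
  supplier_id=6: MIN(cost) = 5
  supplier_id=10: MIN(cost) = 9

6 | 63 ; 32 | 34 ; 33 | 9 ; 36 | 5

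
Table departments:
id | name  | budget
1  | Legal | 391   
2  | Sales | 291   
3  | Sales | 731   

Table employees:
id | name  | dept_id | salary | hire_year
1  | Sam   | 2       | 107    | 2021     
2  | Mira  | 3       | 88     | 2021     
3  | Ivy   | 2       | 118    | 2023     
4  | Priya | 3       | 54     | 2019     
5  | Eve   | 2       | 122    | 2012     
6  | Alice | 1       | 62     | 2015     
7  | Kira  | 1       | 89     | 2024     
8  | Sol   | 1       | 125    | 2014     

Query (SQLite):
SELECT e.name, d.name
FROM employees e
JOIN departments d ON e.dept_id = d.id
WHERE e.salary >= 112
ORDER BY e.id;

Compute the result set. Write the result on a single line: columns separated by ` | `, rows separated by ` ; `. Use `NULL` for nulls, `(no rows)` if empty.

Each employees row matches the departments row where dept_id = departments.id.
Then keep rows with e.salary >= 112.

Ivy | Sales ; Eve | Sales ; Sol | Legal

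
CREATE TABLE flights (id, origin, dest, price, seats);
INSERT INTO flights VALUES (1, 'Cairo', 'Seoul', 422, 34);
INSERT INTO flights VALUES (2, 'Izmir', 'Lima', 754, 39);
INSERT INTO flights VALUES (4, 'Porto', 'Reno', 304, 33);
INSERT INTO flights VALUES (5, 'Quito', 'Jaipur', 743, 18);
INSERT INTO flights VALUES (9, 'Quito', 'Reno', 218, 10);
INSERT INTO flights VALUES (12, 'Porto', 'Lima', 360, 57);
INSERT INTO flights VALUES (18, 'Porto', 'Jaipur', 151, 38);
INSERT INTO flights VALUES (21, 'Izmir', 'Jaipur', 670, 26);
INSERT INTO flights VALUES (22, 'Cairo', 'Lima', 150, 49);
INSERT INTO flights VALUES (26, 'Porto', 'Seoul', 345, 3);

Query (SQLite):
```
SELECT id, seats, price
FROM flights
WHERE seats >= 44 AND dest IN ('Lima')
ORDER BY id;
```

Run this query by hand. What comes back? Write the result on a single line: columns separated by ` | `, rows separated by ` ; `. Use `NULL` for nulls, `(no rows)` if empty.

12 | 57 | 360 ; 22 | 49 | 150

seats >= 44: ids {12, 22}
dest IN ('Lima'): ids {2, 12, 22}
Combine with AND.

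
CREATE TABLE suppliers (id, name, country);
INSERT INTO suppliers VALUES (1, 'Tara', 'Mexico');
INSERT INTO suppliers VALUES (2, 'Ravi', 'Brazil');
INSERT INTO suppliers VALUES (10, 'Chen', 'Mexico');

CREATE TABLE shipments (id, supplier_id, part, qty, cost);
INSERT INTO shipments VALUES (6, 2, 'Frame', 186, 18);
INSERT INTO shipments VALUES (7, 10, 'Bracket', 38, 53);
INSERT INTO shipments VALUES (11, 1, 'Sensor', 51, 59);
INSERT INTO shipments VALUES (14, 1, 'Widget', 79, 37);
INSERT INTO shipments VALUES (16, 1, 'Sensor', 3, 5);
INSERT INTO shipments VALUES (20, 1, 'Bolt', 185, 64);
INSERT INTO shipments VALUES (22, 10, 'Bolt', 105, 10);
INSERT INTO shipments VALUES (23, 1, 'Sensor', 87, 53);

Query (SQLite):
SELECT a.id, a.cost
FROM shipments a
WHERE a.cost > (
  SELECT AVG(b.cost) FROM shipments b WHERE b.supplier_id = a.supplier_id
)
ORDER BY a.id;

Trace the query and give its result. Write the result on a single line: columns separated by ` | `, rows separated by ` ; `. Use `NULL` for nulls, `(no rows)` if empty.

For each shipments row a, compute AVG(cost) over rows sharing a.supplier_id.
Keep row a if a.cost > that per-group AVG.
  supplier_id=1: AVG(cost) = 43.6
  supplier_id=2: AVG(cost) = 18.0
  supplier_id=10: AVG(cost) = 31.5

7 | 53 ; 11 | 59 ; 20 | 64 ; 23 | 53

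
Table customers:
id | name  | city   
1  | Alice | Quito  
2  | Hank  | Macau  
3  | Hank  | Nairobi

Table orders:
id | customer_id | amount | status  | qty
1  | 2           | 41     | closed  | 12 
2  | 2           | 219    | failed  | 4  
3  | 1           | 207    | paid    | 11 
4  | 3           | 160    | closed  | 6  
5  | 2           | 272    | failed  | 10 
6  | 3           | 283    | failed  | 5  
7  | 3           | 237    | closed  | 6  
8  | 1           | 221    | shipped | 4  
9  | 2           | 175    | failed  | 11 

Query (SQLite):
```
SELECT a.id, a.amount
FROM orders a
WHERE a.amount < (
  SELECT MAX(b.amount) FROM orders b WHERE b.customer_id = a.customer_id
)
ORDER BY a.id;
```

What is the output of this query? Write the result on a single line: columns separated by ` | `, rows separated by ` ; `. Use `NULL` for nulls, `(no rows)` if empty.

For each orders row a, compute MAX(amount) over rows sharing a.customer_id.
Keep row a if a.amount < that per-group MAX.
  customer_id=1: MAX(amount) = 221
  customer_id=2: MAX(amount) = 272
  customer_id=3: MAX(amount) = 283

1 | 41 ; 2 | 219 ; 3 | 207 ; 4 | 160 ; 7 | 237 ; 9 | 175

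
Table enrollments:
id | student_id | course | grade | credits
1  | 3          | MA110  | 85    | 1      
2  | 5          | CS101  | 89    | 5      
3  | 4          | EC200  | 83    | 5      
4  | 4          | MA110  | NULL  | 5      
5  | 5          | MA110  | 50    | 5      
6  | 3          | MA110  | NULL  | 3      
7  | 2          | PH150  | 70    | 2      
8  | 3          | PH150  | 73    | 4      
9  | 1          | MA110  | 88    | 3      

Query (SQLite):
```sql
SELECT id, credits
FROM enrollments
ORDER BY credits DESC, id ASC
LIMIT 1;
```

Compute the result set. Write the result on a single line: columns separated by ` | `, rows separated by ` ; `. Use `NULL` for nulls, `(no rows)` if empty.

Sort by credits desc, tiebreak id asc: (5, id=2), (5, id=3), (5, id=4), (5, id=5) …. Take first 1.

2 | 5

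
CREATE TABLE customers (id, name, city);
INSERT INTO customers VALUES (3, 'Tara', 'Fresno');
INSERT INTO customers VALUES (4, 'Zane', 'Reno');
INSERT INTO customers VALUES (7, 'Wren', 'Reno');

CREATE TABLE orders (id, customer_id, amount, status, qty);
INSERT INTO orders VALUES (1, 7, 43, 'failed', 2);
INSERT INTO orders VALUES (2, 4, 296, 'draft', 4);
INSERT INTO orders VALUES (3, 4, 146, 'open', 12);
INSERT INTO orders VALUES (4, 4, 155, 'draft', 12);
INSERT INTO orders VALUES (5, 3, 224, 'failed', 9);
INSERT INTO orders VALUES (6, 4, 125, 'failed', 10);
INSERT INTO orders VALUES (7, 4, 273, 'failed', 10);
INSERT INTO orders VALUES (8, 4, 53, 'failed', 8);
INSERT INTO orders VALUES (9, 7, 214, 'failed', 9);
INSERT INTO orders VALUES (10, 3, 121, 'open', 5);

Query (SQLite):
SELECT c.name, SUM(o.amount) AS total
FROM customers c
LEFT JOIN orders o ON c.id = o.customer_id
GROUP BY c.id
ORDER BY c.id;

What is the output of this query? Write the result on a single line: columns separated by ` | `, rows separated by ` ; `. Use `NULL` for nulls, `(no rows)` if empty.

LEFT JOIN keeps every customers row; unmatched ones get NULL for orders columns.
Group by customers.id and compute SUM(o.amount). SUM over an all-NULL group is NULL.
  3: ids {5, 10} → SUM(o.amount)=345
  4: ids {2, 3, 4, 6, 7, 8} → SUM(o.amount)=1048
  7: ids {1, 9} → SUM(o.amount)=257

Tara | 345 ; Zane | 1048 ; Wren | 257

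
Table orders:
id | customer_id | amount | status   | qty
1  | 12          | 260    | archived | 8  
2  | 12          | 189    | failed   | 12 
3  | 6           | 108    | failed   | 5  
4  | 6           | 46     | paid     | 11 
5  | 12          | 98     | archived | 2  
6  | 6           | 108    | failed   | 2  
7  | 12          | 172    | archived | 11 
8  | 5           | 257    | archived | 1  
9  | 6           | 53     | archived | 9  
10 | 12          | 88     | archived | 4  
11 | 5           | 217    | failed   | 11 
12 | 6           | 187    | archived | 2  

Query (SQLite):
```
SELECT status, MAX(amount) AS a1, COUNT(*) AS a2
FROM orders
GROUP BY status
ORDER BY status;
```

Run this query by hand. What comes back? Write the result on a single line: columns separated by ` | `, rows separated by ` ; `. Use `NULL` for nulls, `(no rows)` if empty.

archived | 260 | 7 ; failed | 217 | 4 ; paid | 46 | 1

Group orders by status.
Per group compute: MAX(amount), COUNT(*).
  archived: ids {1, 5, 7, 8, 9, 10, 12} → MAX(amount)=260, COUNT(*)=7
  failed: ids {2, 3, 6, 11} → MAX(amount)=217, COUNT(*)=4
  paid: ids {4} → MAX(amount)=46, COUNT(*)=1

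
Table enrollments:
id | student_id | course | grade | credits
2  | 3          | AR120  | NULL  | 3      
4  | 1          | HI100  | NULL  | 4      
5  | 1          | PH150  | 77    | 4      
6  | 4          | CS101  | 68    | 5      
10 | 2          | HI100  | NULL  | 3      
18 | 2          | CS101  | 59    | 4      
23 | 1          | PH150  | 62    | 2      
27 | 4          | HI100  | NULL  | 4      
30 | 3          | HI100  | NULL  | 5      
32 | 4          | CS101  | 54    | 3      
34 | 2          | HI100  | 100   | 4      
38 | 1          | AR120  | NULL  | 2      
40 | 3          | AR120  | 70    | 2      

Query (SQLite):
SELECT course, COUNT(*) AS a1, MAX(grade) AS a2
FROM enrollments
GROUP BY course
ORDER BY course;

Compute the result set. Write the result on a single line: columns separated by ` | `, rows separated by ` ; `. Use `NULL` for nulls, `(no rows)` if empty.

Group enrollments by course.
Per group compute: COUNT(*), MAX(grade).
  AR120: ids {2, 38, 40} → COUNT(*)=3, MAX(grade)=70
  CS101: ids {6, 18, 32} → COUNT(*)=3, MAX(grade)=68
  HI100: ids {4, 10, 27, 30, 34} → COUNT(*)=5, MAX(grade)=100
  PH150: ids {5, 23} → COUNT(*)=2, MAX(grade)=77

AR120 | 3 | 70 ; CS101 | 3 | 68 ; HI100 | 5 | 100 ; PH150 | 2 | 77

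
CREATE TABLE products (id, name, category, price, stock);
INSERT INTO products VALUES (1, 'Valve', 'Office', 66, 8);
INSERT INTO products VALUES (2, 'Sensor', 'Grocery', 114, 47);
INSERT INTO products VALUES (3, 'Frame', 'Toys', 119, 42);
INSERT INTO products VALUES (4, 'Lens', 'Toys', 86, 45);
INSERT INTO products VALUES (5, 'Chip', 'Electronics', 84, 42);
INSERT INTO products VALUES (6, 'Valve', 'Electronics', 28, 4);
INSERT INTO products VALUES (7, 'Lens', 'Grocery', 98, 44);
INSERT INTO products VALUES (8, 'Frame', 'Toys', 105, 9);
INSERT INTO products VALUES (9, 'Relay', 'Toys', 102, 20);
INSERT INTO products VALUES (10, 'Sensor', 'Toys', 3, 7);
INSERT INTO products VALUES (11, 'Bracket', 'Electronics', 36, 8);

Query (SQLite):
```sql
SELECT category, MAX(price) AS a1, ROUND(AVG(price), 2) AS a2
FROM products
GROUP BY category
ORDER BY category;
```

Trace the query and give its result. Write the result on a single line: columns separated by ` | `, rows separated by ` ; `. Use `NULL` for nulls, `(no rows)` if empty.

Electronics | 84 | 49.33 ; Grocery | 114 | 106 ; Office | 66 | 66 ; Toys | 119 | 83

Group products by category.
Per group compute: MAX(price), ROUND(AVG(price), 2).
  Electronics: ids {5, 6, 11} → MAX(price)=84, ROUND(AVG(price), 2)=49.33
  Grocery: ids {2, 7} → MAX(price)=114, ROUND(AVG(price), 2)=106
  Office: ids {1} → MAX(price)=66, ROUND(AVG(price), 2)=66
  Toys: ids {3, 4, 8, 9, 10} → MAX(price)=119, ROUND(AVG(price), 2)=83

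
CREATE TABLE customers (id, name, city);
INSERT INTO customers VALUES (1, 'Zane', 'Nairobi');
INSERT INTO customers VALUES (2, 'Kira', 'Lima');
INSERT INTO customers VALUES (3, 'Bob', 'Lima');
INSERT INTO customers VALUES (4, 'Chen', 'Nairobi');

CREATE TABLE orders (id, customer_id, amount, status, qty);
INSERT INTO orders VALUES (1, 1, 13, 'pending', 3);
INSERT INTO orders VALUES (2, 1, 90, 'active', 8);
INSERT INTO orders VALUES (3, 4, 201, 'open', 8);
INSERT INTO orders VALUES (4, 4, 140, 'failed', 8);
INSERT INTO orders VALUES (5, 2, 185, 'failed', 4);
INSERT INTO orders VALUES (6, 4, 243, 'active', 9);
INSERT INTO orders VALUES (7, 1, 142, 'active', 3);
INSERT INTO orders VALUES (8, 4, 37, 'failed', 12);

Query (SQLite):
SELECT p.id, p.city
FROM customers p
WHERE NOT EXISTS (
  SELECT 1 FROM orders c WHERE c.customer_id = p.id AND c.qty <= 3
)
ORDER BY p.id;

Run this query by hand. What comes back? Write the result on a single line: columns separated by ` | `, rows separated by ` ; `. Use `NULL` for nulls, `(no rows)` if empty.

2 | Lima ; 3 | Lima ; 4 | Nairobi

For each customers row, check whether any orders with matching customer_id has qty <= 3.
Keep rows where that is false.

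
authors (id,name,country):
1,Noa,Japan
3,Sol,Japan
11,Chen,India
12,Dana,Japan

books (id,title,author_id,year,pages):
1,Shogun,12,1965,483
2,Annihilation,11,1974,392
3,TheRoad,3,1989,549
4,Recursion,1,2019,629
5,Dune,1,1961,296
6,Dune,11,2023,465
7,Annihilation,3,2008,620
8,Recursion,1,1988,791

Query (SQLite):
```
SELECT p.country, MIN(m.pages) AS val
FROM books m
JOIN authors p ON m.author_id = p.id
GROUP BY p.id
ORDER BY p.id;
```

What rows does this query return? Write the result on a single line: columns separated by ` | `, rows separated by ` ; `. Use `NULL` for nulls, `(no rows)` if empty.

Join each books row to its authors via author_id.
Group joined rows by authors.id; compute MIN(m.pages) per group.
  1: ids {4, 5, 8} → MIN(m.pages)=296
  3: ids {3, 7} → MIN(m.pages)=549
  11: ids {2, 6} → MIN(m.pages)=392
  12: ids {1} → MIN(m.pages)=483

Japan | 296 ; Japan | 549 ; India | 392 ; Japan | 483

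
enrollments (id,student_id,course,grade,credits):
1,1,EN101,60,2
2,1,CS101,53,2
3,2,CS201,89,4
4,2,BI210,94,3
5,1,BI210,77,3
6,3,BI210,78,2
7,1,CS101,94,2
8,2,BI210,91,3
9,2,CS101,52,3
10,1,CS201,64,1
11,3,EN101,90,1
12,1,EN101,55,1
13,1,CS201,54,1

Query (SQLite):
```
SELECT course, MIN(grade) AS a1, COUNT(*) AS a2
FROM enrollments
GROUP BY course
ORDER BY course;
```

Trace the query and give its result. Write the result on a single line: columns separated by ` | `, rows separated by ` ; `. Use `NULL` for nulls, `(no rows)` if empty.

Group enrollments by course.
Per group compute: MIN(grade), COUNT(*).
  BI210: ids {4, 5, 6, 8} → MIN(grade)=77, COUNT(*)=4
  CS101: ids {2, 7, 9} → MIN(grade)=52, COUNT(*)=3
  CS201: ids {3, 10, 13} → MIN(grade)=54, COUNT(*)=3
  EN101: ids {1, 11, 12} → MIN(grade)=55, COUNT(*)=3

BI210 | 77 | 4 ; CS101 | 52 | 3 ; CS201 | 54 | 3 ; EN101 | 55 | 3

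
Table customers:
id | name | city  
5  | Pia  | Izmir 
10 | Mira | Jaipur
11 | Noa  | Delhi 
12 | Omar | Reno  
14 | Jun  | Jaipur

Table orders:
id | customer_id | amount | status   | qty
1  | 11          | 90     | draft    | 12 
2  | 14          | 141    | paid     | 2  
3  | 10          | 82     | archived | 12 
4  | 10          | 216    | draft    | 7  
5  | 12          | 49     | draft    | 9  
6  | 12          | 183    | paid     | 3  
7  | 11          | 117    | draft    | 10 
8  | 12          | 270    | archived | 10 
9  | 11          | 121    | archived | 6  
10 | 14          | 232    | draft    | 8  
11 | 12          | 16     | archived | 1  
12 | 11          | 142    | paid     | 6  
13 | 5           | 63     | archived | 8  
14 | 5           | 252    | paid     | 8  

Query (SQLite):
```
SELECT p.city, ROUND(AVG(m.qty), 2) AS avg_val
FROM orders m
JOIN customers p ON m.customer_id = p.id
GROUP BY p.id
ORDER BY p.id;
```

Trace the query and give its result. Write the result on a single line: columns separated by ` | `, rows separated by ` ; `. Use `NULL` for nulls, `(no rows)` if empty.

Join each orders row to its customers via customer_id.
Group joined rows by customers.id; compute ROUND(AVG(m.qty), 2) per group.
  5: ids {13, 14} → ROUND(AVG(m.qty), 2)=8
  10: ids {3, 4} → ROUND(AVG(m.qty), 2)=9.5
  11: ids {1, 7, 9, 12} → ROUND(AVG(m.qty), 2)=8.5
  12: ids {5, 6, 8, 11} → ROUND(AVG(m.qty), 2)=5.75
  14: ids {2, 10} → ROUND(AVG(m.qty), 2)=5

Izmir | 8 ; Jaipur | 9.5 ; Delhi | 8.5 ; Reno | 5.75 ; Jaipur | 5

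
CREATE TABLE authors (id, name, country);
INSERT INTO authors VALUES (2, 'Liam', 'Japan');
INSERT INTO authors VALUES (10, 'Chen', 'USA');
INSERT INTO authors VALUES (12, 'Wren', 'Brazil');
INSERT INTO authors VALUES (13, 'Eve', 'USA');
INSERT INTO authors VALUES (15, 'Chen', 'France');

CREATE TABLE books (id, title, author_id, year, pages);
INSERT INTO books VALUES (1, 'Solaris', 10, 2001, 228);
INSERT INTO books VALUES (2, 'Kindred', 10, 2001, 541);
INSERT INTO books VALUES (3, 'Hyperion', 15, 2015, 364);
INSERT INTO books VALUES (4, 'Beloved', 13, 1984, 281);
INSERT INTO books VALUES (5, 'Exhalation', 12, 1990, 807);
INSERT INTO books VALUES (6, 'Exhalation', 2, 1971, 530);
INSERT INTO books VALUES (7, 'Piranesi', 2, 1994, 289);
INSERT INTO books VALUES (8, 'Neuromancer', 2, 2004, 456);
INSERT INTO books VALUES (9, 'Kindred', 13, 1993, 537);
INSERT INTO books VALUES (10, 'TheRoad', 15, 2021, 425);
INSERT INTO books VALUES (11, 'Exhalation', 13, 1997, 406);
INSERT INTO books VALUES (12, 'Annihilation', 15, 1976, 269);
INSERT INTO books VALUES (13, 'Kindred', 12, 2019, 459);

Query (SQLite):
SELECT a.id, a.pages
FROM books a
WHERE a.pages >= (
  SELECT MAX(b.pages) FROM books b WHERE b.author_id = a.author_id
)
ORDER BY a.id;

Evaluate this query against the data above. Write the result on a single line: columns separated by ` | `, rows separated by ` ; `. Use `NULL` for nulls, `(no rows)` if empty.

2 | 541 ; 5 | 807 ; 6 | 530 ; 9 | 537 ; 10 | 425

For each books row a, compute MAX(pages) over rows sharing a.author_id.
Keep row a if a.pages >= that per-group MAX.
  author_id=2: MAX(pages) = 530
  author_id=10: MAX(pages) = 541
  author_id=12: MAX(pages) = 807
  author_id=13: MAX(pages) = 537
  author_id=15: MAX(pages) = 425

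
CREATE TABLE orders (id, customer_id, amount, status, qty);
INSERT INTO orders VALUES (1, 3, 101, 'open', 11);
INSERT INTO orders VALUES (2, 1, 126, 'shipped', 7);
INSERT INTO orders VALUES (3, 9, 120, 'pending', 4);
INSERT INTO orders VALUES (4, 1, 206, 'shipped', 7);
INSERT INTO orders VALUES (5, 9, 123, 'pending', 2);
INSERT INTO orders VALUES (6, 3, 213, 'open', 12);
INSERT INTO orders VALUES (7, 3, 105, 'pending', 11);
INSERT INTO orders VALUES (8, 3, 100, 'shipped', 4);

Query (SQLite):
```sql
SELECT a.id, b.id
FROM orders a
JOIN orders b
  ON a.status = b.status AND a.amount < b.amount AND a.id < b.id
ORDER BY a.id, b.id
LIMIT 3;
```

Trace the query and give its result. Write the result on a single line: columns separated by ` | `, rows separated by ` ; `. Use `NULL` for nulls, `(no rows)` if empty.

1 | 6 ; 2 | 4 ; 3 | 5

Pairs (a,b) with same status, a.amount < b.amount, a.id < b.id.
status groups: open:{1,6} pending:{3,5,7} shipped:{2,4,8}
Ordered by (a.id, b.id); first 3.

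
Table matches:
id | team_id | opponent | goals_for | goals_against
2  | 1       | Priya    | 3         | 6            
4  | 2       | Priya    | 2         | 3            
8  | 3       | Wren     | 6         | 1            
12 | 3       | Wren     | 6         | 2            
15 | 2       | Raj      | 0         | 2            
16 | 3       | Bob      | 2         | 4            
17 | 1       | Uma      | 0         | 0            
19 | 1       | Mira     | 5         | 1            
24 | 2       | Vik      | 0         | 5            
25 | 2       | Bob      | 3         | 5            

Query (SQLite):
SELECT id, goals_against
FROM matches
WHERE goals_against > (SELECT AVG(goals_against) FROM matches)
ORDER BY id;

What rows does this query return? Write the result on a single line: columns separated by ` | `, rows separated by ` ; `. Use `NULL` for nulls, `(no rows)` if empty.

Scalar subquery: AVG(goals_against) over all matches rows = 2.9.
Keep rows where goals_against > that value.

2 | 6 ; 4 | 3 ; 16 | 4 ; 24 | 5 ; 25 | 5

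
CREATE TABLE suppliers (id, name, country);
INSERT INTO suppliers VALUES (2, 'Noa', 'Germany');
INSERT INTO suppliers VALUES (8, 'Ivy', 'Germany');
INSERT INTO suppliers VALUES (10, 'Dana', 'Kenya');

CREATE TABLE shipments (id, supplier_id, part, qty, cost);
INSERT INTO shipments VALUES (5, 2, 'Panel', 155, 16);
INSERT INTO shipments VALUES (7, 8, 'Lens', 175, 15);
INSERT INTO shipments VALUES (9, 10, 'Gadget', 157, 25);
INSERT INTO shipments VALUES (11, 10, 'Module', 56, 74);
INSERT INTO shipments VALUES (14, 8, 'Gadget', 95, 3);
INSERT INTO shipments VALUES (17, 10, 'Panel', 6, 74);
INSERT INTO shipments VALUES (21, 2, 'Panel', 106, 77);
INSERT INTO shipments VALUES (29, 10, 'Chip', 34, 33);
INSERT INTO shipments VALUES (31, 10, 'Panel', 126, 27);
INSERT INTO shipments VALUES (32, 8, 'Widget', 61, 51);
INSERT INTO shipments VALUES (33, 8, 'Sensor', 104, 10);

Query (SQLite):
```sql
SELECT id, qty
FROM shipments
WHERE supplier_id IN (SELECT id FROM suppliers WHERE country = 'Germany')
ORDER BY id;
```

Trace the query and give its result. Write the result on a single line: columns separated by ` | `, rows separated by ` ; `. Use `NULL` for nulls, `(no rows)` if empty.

Inner query: suppliers.id where country = 'Germany'.
Outer: keep shipments rows whose supplier_id is in that set.
Inner query → {2, 8}

5 | 155 ; 7 | 175 ; 14 | 95 ; 21 | 106 ; 32 | 61 ; 33 | 104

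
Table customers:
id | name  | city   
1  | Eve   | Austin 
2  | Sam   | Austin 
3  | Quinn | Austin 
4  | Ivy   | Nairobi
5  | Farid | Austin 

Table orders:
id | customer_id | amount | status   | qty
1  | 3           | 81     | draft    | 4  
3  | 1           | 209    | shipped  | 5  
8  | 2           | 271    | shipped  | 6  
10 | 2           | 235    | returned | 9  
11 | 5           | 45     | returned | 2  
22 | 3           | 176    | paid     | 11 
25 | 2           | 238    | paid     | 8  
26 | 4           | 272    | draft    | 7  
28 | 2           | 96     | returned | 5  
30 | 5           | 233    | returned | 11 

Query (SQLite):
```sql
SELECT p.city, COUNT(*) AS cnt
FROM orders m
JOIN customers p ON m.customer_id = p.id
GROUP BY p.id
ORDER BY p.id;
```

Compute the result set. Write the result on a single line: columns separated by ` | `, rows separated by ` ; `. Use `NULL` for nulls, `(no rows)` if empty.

Join each orders row to its customers via customer_id.
Group joined rows by customers.id; compute COUNT(*) per group.
  1: ids {3} → COUNT(*)=1
  2: ids {8, 10, 25, 28} → COUNT(*)=4
  3: ids {1, 22} → COUNT(*)=2
  4: ids {26} → COUNT(*)=1
  5: ids {11, 30} → COUNT(*)=2

Austin | 1 ; Austin | 4 ; Austin | 2 ; Nairobi | 1 ; Austin | 2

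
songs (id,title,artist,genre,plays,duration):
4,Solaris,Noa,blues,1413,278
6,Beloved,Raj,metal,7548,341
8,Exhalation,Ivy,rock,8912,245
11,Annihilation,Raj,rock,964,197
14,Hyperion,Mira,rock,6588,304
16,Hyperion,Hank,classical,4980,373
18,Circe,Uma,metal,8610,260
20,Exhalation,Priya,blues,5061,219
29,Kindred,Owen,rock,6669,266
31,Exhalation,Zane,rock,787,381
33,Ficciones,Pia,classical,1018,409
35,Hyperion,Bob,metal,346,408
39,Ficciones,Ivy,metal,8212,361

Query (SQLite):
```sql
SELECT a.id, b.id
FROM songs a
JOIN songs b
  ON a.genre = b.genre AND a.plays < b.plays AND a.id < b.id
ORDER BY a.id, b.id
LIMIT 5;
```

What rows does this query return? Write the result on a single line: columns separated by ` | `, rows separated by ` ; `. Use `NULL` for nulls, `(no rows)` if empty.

Pairs (a,b) with same genre, a.plays < b.plays, a.id < b.id.
genre groups: blues:{4,20} classical:{16,33} metal:{6,18,35,39} rock:{8,11,14,29,31}
Ordered by (a.id, b.id); first 5.

4 | 20 ; 6 | 18 ; 6 | 39 ; 11 | 14 ; 11 | 29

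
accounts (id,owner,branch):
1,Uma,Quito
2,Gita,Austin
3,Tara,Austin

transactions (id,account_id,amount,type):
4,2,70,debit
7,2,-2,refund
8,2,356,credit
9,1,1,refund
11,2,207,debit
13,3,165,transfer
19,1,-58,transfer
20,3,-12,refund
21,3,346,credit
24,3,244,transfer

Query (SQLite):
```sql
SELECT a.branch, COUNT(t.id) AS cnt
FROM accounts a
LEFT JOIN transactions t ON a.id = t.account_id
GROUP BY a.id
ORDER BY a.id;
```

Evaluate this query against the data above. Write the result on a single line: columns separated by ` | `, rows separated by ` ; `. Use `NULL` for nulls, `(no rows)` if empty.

LEFT JOIN keeps every accounts row; unmatched ones get NULL for transactions columns.
Group by accounts.id and compute COUNT(t.id). COUNT(col) of an all-NULL group is 0.
  1: ids {9, 19} → COUNT(t.id)=2
  2: ids {4, 7, 8, 11} → COUNT(t.id)=4
  3: ids {13, 20, 21, 24} → COUNT(t.id)=4

Quito | 2 ; Austin | 4 ; Austin | 4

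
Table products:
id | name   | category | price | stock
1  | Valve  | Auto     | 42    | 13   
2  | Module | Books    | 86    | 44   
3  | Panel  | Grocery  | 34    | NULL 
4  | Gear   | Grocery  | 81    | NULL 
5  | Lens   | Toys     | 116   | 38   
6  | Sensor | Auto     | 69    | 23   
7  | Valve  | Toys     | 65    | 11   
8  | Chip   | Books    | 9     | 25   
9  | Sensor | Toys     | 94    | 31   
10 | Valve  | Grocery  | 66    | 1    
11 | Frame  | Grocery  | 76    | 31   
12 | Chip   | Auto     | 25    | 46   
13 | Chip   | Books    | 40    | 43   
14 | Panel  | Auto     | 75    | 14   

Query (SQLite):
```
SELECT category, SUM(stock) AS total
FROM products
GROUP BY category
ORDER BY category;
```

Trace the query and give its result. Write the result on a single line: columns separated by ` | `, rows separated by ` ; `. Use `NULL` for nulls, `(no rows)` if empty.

Partition products by category; compute SUM(stock) within each group.
  Auto: ids {1, 6, 12, 14} → SUM(stock)=96
  Books: ids {2, 8, 13} → SUM(stock)=112
  Grocery: ids {3, 4, 10, 11} → SUM(stock)=32
  Toys: ids {5, 7, 9} → SUM(stock)=80

Auto | 96 ; Books | 112 ; Grocery | 32 ; Toys | 80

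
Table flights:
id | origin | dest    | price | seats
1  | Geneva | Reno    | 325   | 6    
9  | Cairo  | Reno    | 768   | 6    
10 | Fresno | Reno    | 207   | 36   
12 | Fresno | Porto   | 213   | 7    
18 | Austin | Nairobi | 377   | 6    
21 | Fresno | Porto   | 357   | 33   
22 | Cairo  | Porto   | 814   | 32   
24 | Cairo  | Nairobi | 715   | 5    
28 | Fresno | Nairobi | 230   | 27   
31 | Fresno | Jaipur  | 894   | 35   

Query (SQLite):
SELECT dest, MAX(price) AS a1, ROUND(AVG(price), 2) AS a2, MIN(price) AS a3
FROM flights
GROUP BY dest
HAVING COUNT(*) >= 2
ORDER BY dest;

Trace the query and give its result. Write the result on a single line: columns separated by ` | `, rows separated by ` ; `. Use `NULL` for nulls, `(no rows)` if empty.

Nairobi | 715 | 440.67 | 230 ; Porto | 814 | 461.33 | 213 ; Reno | 768 | 433.33 | 207

Group flights by dest.
Per group compute: MAX(price), ROUND(AVG(price), 2), MIN(price).
HAVING: drop groups with fewer than 2 rows.
  Jaipur: ids {31} → MAX(price)=894, ROUND(AVG(price), 2)=894, MIN(price)=894
  Nairobi: ids {18, 24, 28} → MAX(price)=715, ROUND(AVG(price), 2)=440.67, MIN(price)=230
  Porto: ids {12, 21, 22} → MAX(price)=814, ROUND(AVG(price), 2)=461.33, MIN(price)=213
  Reno: ids {1, 9, 10} → MAX(price)=768, ROUND(AVG(price), 2)=433.33, MIN(price)=207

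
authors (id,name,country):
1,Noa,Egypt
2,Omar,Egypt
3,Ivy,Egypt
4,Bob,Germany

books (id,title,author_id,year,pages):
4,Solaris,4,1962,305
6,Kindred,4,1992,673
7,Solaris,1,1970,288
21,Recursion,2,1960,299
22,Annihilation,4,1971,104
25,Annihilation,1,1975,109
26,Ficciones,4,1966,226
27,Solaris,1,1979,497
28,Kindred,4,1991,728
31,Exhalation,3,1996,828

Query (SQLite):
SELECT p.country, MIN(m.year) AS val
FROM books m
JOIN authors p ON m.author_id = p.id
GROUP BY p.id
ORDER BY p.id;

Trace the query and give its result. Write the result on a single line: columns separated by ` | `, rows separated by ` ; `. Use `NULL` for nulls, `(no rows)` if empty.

Join each books row to its authors via author_id.
Group joined rows by authors.id; compute MIN(m.year) per group.
  1: ids {7, 25, 27} → MIN(m.year)=1970
  2: ids {21} → MIN(m.year)=1960
  3: ids {31} → MIN(m.year)=1996
  4: ids {4, 6, 22, 26, 28} → MIN(m.year)=1962

Egypt | 1970 ; Egypt | 1960 ; Egypt | 1996 ; Germany | 1962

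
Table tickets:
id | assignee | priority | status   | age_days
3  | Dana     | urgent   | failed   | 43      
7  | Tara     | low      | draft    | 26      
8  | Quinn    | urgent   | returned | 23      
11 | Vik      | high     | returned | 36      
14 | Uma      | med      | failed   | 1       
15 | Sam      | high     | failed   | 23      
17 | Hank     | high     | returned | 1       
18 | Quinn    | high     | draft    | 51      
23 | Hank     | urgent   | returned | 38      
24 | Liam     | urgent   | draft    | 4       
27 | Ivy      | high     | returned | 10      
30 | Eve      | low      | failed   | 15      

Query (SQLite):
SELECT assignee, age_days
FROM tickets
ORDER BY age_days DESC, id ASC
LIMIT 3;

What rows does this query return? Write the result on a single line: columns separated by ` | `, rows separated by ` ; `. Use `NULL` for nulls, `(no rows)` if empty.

Quinn | 51 ; Dana | 43 ; Hank | 38

Sort by age_days desc, tiebreak id asc: (51, id=18), (43, id=3), (38, id=23), (36, id=11), (26, id=7), (23, id=8) …. Take first 3.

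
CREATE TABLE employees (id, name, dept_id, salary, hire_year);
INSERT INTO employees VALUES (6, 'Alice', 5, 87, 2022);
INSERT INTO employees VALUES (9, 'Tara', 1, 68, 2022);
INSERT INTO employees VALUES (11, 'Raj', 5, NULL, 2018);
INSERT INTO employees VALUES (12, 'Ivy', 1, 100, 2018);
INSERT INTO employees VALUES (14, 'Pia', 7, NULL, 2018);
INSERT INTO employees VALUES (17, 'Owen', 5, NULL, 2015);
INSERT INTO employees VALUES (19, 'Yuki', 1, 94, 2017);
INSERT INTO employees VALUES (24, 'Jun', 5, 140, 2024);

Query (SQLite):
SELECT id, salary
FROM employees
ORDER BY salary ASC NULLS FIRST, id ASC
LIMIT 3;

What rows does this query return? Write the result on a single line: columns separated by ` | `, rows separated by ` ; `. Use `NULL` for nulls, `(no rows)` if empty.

Sort by salary asc, tiebreak id asc: (NULL, id=11), (NULL, id=14), (NULL, id=17), (68, id=9), (87, id=6), (94, id=19) …. Take first 3.
NULLS FIRST: NULL salary rows go before all non-NULL rows (among themselves ordered by id asc).

11 | NULL ; 14 | NULL ; 17 | NULL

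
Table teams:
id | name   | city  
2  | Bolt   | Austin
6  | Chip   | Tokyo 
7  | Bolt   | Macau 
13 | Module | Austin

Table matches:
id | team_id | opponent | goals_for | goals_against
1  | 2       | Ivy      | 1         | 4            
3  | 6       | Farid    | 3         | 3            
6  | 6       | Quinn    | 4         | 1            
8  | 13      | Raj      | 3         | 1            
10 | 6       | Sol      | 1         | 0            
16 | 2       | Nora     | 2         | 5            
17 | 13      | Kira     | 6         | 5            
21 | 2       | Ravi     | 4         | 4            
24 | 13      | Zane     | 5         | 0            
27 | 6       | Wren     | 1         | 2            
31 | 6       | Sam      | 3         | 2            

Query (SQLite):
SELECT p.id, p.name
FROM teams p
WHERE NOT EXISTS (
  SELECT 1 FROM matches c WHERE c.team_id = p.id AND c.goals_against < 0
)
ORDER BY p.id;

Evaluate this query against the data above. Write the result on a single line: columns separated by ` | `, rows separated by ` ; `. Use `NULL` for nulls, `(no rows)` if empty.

For each teams row, check whether any matches with matching team_id has goals_against < 0.
Keep rows where that is false.

2 | Bolt ; 6 | Chip ; 7 | Bolt ; 13 | Module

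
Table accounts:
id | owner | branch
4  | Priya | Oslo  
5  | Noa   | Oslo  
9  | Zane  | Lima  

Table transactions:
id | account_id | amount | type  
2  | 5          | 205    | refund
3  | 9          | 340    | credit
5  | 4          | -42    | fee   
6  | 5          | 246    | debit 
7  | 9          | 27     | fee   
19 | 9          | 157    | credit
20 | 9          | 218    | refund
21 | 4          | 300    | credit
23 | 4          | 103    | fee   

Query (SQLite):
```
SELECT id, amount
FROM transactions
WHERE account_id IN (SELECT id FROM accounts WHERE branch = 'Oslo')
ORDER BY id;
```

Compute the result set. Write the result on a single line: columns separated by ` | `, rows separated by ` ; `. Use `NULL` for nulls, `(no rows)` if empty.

Inner query: accounts.id where branch = 'Oslo'.
Outer: keep transactions rows whose account_id is in that set.
Inner query → {4, 5}

2 | 205 ; 5 | -42 ; 6 | 246 ; 21 | 300 ; 23 | 103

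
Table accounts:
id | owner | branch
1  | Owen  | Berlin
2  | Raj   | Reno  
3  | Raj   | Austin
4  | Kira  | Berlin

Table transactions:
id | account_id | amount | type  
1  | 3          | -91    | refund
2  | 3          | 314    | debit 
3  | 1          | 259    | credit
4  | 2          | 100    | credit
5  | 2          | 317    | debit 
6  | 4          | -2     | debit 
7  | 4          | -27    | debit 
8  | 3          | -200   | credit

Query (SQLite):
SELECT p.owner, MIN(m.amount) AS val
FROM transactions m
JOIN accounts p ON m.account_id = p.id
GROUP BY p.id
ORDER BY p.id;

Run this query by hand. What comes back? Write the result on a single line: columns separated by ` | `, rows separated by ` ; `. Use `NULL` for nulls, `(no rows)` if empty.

Owen | 259 ; Raj | 100 ; Raj | -200 ; Kira | -27

Join each transactions row to its accounts via account_id.
Group joined rows by accounts.id; compute MIN(m.amount) per group.
  1: ids {3} → MIN(m.amount)=259
  2: ids {4, 5} → MIN(m.amount)=100
  3: ids {1, 2, 8} → MIN(m.amount)=-200
  4: ids {6, 7} → MIN(m.amount)=-27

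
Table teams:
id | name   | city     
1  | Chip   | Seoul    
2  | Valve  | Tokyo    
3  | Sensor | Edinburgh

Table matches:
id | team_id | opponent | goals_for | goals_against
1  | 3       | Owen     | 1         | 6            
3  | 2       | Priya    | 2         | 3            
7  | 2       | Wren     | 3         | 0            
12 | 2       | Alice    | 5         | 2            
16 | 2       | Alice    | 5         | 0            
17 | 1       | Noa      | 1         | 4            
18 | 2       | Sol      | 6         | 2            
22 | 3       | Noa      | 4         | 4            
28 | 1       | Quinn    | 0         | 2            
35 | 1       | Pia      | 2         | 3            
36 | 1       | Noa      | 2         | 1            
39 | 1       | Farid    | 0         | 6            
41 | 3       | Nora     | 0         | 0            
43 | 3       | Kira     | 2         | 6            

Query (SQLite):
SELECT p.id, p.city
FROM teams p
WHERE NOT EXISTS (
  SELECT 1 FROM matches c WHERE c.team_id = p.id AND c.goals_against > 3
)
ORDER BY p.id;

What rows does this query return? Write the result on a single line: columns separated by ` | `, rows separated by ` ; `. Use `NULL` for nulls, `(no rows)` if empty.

2 | Tokyo

For each teams row, check whether any matches with matching team_id has goals_against > 3.
Keep rows where that is false.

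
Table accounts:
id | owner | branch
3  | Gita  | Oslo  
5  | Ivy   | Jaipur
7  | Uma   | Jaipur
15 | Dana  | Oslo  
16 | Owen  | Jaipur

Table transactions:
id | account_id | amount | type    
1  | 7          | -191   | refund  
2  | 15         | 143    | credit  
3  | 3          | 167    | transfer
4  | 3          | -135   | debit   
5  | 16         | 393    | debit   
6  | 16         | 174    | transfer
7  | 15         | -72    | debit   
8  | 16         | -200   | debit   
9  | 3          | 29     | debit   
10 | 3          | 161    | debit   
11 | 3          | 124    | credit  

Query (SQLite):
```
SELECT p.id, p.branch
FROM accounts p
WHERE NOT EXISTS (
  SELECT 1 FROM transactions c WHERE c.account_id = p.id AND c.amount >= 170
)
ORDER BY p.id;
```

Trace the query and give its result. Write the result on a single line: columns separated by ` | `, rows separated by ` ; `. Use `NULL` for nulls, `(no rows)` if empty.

3 | Oslo ; 5 | Jaipur ; 7 | Jaipur ; 15 | Oslo

For each accounts row, check whether any transactions with matching account_id has amount >= 170.
Keep rows where that is false.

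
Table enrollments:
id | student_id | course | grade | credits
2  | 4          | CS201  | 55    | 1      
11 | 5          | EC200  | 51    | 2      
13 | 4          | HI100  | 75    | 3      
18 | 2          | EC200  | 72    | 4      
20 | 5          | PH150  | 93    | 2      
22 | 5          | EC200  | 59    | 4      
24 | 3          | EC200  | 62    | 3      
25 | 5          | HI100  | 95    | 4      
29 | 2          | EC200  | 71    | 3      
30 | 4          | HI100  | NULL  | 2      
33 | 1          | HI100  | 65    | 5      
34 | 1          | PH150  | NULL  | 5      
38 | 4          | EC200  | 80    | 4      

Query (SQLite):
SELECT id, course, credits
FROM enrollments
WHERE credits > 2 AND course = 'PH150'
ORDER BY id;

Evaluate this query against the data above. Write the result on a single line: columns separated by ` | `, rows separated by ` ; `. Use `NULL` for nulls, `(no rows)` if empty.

credits > 2: ids {13, 18, 22, 24, 25, 29, 33, 34, 38}
course = 'PH150': ids {20, 34}
Combine with AND.

34 | PH150 | 5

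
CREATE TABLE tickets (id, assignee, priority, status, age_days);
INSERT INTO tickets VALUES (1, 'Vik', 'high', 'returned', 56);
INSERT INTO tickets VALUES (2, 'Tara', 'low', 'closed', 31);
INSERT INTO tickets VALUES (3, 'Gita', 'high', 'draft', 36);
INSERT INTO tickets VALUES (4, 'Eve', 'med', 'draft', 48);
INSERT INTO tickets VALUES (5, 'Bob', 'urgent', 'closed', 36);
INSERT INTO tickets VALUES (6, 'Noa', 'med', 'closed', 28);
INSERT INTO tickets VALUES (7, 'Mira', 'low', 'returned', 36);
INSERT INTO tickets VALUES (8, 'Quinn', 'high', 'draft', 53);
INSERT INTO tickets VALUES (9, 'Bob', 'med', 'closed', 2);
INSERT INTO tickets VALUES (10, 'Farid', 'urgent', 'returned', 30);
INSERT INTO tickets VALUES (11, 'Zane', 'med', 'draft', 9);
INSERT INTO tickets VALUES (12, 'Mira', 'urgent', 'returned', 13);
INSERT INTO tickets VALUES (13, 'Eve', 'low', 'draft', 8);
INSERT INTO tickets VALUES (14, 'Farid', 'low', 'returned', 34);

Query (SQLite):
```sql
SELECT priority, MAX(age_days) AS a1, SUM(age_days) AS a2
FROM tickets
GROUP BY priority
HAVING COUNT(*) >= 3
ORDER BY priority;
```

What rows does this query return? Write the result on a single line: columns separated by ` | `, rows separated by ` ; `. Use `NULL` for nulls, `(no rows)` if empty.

Group tickets by priority.
Per group compute: MAX(age_days), SUM(age_days).
HAVING: drop groups with fewer than 3 rows.
  high: ids {1, 3, 8} → MAX(age_days)=56, SUM(age_days)=145
  low: ids {2, 7, 13, 14} → MAX(age_days)=36, SUM(age_days)=109
  med: ids {4, 6, 9, 11} → MAX(age_days)=48, SUM(age_days)=87
  urgent: ids {5, 10, 12} → MAX(age_days)=36, SUM(age_days)=79

high | 56 | 145 ; low | 36 | 109 ; med | 48 | 87 ; urgent | 36 | 79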